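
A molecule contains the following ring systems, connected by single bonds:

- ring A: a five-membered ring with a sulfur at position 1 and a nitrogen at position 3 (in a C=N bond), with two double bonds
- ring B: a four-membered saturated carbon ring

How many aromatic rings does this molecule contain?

1

Ring A is fully conjugated (every ring atom contributes a p orbital); 2 ring double bonds (4 π electrons) plus a heteroatom lone pair (2) give 6 π electrons. That satisfies 4n+2 with n=1, so ring A is aromatic (thiazole).
Ring B has only sp³ atoms, so it is not fully conjugated — not aromatic (cyclobutane).
Aromatic: A. Total: 1.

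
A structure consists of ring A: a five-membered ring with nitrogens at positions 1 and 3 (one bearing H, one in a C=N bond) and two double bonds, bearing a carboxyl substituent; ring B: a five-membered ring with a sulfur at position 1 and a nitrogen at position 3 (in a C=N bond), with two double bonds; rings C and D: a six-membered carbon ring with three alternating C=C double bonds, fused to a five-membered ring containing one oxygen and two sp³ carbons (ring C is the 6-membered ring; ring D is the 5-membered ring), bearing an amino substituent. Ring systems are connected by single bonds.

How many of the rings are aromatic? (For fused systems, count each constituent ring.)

3

Ring A is planar and fully conjugated; 2 ring double bonds (4 π electrons) plus a heteroatom lone pair (2) give 6 π electrons. That satisfies 4n+2 with n=1, so ring A is aromatic (imidazole).
Ring B is planar and fully conjugated; 2 ring double bonds (4 π electrons) plus a heteroatom lone pair (2) give 6 π electrons. That satisfies 4n+2 with n=1, so ring B is aromatic (thiazole).
Ring C has a continuous p-orbital overlap around the ring; 3 ring double bonds give 6 π electrons. 6 = 4(1)+2, so ring C is aromatic (benzene ring).
Ring D has two sp³ carbons, so it is not fully conjugated — not aromatic (oxolane ring).
Aromatic: A, B, C. Total: 3.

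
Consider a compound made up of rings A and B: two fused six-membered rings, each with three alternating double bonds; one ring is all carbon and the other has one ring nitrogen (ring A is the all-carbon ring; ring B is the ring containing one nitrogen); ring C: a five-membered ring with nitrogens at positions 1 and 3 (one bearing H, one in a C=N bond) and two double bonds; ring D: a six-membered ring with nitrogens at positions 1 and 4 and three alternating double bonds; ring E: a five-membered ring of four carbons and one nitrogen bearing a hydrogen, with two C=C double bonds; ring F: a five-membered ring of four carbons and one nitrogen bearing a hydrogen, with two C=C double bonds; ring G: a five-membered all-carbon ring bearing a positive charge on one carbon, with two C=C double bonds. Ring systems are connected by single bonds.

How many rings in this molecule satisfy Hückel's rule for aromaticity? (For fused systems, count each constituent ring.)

6

Rings A and B form a fused bicyclic system (with one nitrogen) with 10 sp² atoms and 10 π electrons from ring double bonds. 10 = 4(2)+2, so the system is aromatic and both rings count as aromatic (quinoline).
Ring C is planar and fully conjugated; 2 ring double bonds (4 π electrons) plus a heteroatom lone pair (2) give 6 π electrons. 6 = 4(1)+2, so ring C is aromatic (imidazole).
Ring D is planar and fully conjugated; 3 ring double bonds give 6 π electrons. Since 6 = 4n+2 (n=1), ring D is aromatic (pyrazine).
Ring E is fully conjugated (every ring atom contributes a p orbital); 2 ring double bonds (4 π electrons) plus a heteroatom lone pair (2) give 6 π electrons. 6 = 4(1)+2, so ring E is aromatic (pyrrole).
Ring F is fully conjugated (every ring atom contributes a p orbital); 2 ring double bonds (4 π electrons) plus a heteroatom lone pair (2) give 6 π electrons. 6 = 4(1)+2, so ring F is aromatic (pyrrole).
Ring G has only sp² ring atoms; a planar conformation would have a fully conjugated π system of 4 electrons. But 4 = 4(1), which is 4n not 4n+2, so ring G is not aromatic (cyclopentadienyl cation).
Aromatic: A, B, C, D, E, F. Total: 6.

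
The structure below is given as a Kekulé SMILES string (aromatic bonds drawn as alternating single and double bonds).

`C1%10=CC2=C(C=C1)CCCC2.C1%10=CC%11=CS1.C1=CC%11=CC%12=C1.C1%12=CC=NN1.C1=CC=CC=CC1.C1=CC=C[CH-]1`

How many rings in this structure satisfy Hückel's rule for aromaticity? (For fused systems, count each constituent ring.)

5

The SMILES encodes a six-membered carbon ring with three alternating C=C double bonds, fused to a saturated six-membered carbon ring; a five-membered ring of four carbons and one sulfur, with two C=C double bonds; a six-membered carbon ring with three alternating C=C double bonds; a five-membered ring with two adjacent nitrogens (one bearing H, one in a double bond) and two double bonds; a seven-membered carbon ring with three C=C double bonds and one sp³ carbon; a five-membered all-carbon ring bearing a negative charge on one carbon, with two C=C double bonds.
The 6-membered ring has a continuous p-orbital overlap around the ring; 3 ring double bonds give 6 π electrons. That satisfies 4n+2 with n=1, so it is aromatic (benzene ring).
The second 6-membered ring has four sp³ carbons, so it is not fully conjugated — not aromatic (cyclohexane ring).
The 5-membered ring with one sulfur has a continuous p-orbital overlap around the ring; 2 ring double bonds (4 π electrons) plus a heteroatom lone pair (2) give 6 π electrons. Since 6 = 4n+2 (n=1), it is aromatic (thiophene).
The third 6-membered ring is planar and fully conjugated; 3 ring double bonds give 6 π electrons. 6 = 4(1)+2, so it is aromatic (benzene).
The 5-membered ring with two adjacent nitrogens (one N–H, one =N–) is fully conjugated (every ring atom contributes a p orbital); 2 ring double bonds (4 π electrons) plus a heteroatom lone pair (2) give 6 π electrons. 6 = 4(1)+2, so it is aromatic (pyrazole).
The 7-membered ring has one sp³ carbon, so it is not fully conjugated — not aromatic (cycloheptatriene).
The 5-membered ring is planar and fully conjugated; 2 ring double bonds (4 π electrons) plus the carbanion lone pair (2) give 6 π electrons. 6 = 4(1)+2, so it is aromatic (cyclopentadienyl anion).
5 of the 7 rings are aromatic. Total: 5.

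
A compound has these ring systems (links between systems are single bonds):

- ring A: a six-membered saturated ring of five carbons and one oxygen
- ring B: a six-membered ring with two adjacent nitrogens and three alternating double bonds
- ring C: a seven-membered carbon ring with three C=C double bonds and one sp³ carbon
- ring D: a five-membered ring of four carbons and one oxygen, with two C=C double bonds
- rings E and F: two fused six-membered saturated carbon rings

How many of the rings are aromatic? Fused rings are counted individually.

2

Ring A has only sp³ atoms, so it is not fully conjugated — not aromatic (tetrahydropyran).
Ring B has a continuous p-orbital overlap around the ring; 3 ring double bonds give 6 π electrons. Since 6 = 4n+2 (n=1), ring B is aromatic (pyridazine).
Ring C has one sp³ carbon, so it is not fully conjugated — not aromatic (cycloheptatriene).
Ring D has a continuous p-orbital overlap around the ring; 2 ring double bonds (4 π electrons) plus a heteroatom lone pair (2) give 6 π electrons. Since 6 = 4n+2 (n=1), ring D is aromatic (furan).
Ring E has only sp³ atoms, so it is not fully conjugated — not aromatic (cyclohexane ring).
Ring F has only sp³ atoms, so it is not fully conjugated — not aromatic (cyclohexane ring).
Aromatic: B, D. Total: 2.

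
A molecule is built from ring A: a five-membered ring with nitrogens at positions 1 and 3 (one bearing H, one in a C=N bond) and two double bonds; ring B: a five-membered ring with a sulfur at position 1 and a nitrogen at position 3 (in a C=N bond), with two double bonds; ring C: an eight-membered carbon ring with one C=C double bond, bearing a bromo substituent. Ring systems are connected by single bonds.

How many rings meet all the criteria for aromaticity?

Ring A is planar and fully conjugated; 2 ring double bonds (4 π electrons) plus a heteroatom lone pair (2) give 6 π electrons. Since 6 = 4n+2 (n=1), ring A is aromatic (imidazole).
Ring B is fully conjugated (every ring atom contributes a p orbital); 2 ring double bonds (4 π electrons) plus a heteroatom lone pair (2) give 6 π electrons. 6 = 4(1)+2, so ring B is aromatic (thiazole).
Ring C has six sp³ carbons, so it is not fully conjugated — not aromatic (cyclooctene).
Aromatic: A, B. Total: 2.

2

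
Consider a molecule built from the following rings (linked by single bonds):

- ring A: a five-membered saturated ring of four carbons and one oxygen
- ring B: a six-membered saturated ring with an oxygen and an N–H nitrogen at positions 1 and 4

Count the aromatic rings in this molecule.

0

Ring A has only sp³ atoms, so it is not fully conjugated — not aromatic (tetrahydrofuran).
Ring B has only sp³ atoms, so it is not fully conjugated — not aromatic (morpholine).
No ring is aromatic. Total: 0.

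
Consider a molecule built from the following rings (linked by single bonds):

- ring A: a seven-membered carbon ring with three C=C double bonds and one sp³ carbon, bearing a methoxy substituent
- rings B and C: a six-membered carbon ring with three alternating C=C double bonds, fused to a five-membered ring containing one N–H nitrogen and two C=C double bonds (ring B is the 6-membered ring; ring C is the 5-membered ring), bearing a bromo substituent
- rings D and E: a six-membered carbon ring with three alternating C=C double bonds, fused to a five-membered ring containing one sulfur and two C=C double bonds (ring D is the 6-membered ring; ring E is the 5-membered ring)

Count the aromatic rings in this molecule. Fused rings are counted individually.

4

Ring A has one sp³ carbon, so it is not fully conjugated — not aromatic (cycloheptatriene).
Rings B and C form a fused bicyclic system (with one N–H) with 9 sp² atoms and 10 π electrons from ring double bonds plus a heteroatom lone pair. 10 = 4(2)+2, so the system is aromatic and both rings count as aromatic (indole).
Rings D and E form a fused bicyclic system (with one sulfur) with 9 sp² atoms and 10 π electrons from ring double bonds plus a heteroatom lone pair. 10 = 4(2)+2, so the system is aromatic and both rings count as aromatic (benzothiophene).
Aromatic: B, C, D, E. Total: 4.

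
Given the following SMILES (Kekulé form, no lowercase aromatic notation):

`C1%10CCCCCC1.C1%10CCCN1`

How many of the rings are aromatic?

The SMILES encodes a seven-membered saturated carbon ring; a five-membered saturated ring of four carbons and one N–H nitrogen.
The 7-membered ring has only sp³ atoms, so it is not fully conjugated — not aromatic (cycloheptane).
The 5-membered ring with one N–H has only sp³ atoms, so it is not fully conjugated — not aromatic (pyrrolidine).
None of the rings are aromatic. Total: 0.

0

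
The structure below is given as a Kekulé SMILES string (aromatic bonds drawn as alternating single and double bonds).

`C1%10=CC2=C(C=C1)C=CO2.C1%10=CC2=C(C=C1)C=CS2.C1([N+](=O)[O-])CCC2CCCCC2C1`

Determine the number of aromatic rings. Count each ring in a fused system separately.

4

The SMILES encodes a six-membered carbon ring with three alternating C=C double bonds, fused to a five-membered ring containing one oxygen and two C=C double bonds; a six-membered carbon ring with three alternating C=C double bonds, fused to a five-membered ring containing one sulfur and two C=C double bonds; two fused six-membered saturated carbon rings.
The fused 6/5-membered bicyclic (with one oxygen) is a single π system with 9 sp² atoms and 10 π electrons from ring double bonds plus a heteroatom lone pair. 10 = 4(2)+2, so the system is aromatic and both rings count as aromatic (benzofuran).
The fused 6/5-membered bicyclic (with one sulfur) is a single π system with 9 sp² atoms and 10 π electrons from ring double bonds plus a heteroatom lone pair. 10 = 4(2)+2, so the system is aromatic and both rings count as aromatic (benzothiophene).
The 6-membered ring has only sp³ atoms, so it is not fully conjugated — not aromatic (cyclohexane ring).
The second 6-membered ring has only sp³ atoms, so it is not fully conjugated — not aromatic (cyclohexane ring).
4 of the 6 rings are aromatic. Total: 4.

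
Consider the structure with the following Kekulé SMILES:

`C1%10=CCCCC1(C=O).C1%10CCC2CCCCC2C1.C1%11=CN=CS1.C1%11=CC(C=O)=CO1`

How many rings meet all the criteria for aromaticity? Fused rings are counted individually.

The SMILES encodes a six-membered carbon ring with one C=C double bond; two fused six-membered saturated carbon rings; a five-membered ring with a sulfur at position 1 and a nitrogen at position 3 (in a C=N bond), with two double bonds; a five-membered ring of four carbons and one oxygen, with two C=C double bonds.
The 6-membered ring has four sp³ carbons, so it is not fully conjugated — not aromatic (cyclohexene).
The second 6-membered ring has only sp³ atoms, so it is not fully conjugated — not aromatic (cyclohexane ring).
The third 6-membered ring has only sp³ atoms, so it is not fully conjugated — not aromatic (cyclohexane ring).
The 5-membered ring with one sulfur and one =N– has a continuous p-orbital overlap around the ring; 2 ring double bonds (4 π electrons) plus a heteroatom lone pair (2) give 6 π electrons. Since 6 = 4n+2 (n=1), it is aromatic (thiazole).
The 5-membered ring with one oxygen has a continuous p-orbital overlap around the ring; 2 ring double bonds (4 π electrons) plus a heteroatom lone pair (2) give 6 π electrons. 6 = 4(1)+2, so it is aromatic (furan).
2 of the 5 rings are aromatic. Total: 2.

2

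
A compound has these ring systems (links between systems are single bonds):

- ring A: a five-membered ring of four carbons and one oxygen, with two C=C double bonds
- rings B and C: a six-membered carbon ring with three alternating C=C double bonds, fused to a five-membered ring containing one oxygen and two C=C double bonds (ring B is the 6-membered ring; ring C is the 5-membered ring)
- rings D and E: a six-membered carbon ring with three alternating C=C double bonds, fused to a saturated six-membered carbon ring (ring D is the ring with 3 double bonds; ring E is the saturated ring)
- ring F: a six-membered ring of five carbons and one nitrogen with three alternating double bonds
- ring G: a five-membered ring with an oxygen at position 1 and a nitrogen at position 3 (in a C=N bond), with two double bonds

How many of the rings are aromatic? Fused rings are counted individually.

Ring A has a continuous p-orbital overlap around the ring; 2 ring double bonds (4 π electrons) plus a heteroatom lone pair (2) give 6 π electrons. That satisfies 4n+2 with n=1, so ring A is aromatic (furan).
Rings B and C form a fused bicyclic system (with one oxygen) with 9 sp² atoms and 10 π electrons from ring double bonds plus a heteroatom lone pair. 10 = 4(2)+2, so the system is aromatic and both rings count as aromatic (benzofuran).
Ring D is fully conjugated (every ring atom contributes a p orbital); 3 ring double bonds give 6 π electrons. That satisfies 4n+2 with n=1, so ring D is aromatic (benzene ring).
Ring E has four sp³ carbons, so it is not fully conjugated — not aromatic (cyclohexane ring).
Ring F has a continuous p-orbital overlap around the ring; 3 ring double bonds give 6 π electrons. That satisfies 4n+2 with n=1, so ring F is aromatic (pyridine).
Ring G is fully conjugated (every ring atom contributes a p orbital); 2 ring double bonds (4 π electrons) plus a heteroatom lone pair (2) give 6 π electrons. Since 6 = 4n+2 (n=1), ring G is aromatic (oxazole).
Aromatic: A, B, C, D, F, G. Total: 6.

6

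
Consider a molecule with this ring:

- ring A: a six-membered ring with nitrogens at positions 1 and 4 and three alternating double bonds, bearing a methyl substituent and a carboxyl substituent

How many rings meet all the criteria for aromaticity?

1

Ring A is planar and fully conjugated; 3 ring double bonds give 6 π electrons. Since 6 = 4n+2 (n=1), ring A is aromatic (pyrazine).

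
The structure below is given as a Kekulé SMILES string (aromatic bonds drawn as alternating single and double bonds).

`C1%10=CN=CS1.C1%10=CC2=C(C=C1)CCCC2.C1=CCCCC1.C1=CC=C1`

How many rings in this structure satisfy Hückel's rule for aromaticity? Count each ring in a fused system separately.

The SMILES encodes a five-membered ring with a sulfur at position 1 and a nitrogen at position 3 (in a C=N bond), with two double bonds; a six-membered carbon ring with three alternating C=C double bonds, fused to a saturated six-membered carbon ring; a six-membered carbon ring with one C=C double bond; a four-membered carbon ring with two alternating C=C double bonds.
The 5-membered ring with one sulfur and one =N– is planar and fully conjugated; 2 ring double bonds (4 π electrons) plus a heteroatom lone pair (2) give 6 π electrons. That satisfies 4n+2 with n=1, so it is aromatic (thiazole).
The 6-membered ring is fully conjugated (every ring atom contributes a p orbital); 3 ring double bonds give 6 π electrons. Since 6 = 4n+2 (n=1), it is aromatic (benzene ring).
The second 6-membered ring has four sp³ carbons, so it is not fully conjugated — not aromatic (cyclohexane ring).
The third 6-membered ring has four sp³ carbons, so it is not fully conjugated — not aromatic (cyclohexene).
The 4-membered ring has only sp² ring atoms; a planar conformation would have a fully conjugated π system of 4 electrons. But 4 = 4(1), which is 4n not 4n+2, so it is not aromatic (cyclobutadiene) — cyclobutadiene is antiaromatic and distorts to a rectangle.
2 of the 5 rings are aromatic. Total: 2.

2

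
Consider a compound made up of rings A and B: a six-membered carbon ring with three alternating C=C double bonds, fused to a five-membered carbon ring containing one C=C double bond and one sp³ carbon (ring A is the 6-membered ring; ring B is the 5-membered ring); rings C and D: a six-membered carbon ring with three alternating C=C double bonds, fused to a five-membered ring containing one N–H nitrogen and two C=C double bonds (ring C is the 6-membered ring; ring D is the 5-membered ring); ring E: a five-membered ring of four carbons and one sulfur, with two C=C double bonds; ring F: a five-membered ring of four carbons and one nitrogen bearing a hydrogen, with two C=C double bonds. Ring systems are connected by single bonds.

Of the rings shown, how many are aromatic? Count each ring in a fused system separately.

5

Ring A is fully conjugated (every ring atom contributes a p orbital); 3 ring double bonds give 6 π electrons. 6 = 4(1)+2, so ring A is aromatic (benzene ring).
Ring B has one sp³ carbon, so it is not fully conjugated — not aromatic (cyclopentene ring).
Rings C and D form a fused bicyclic system (with one N–H) with 9 sp² atoms and 10 π electrons from ring double bonds plus a heteroatom lone pair. 10 = 4(2)+2, so the system is aromatic and both rings count as aromatic (indole).
Ring E is planar and fully conjugated; 2 ring double bonds (4 π electrons) plus a heteroatom lone pair (2) give 6 π electrons. 6 = 4(1)+2, so ring E is aromatic (thiophene).
Ring F has a continuous p-orbital overlap around the ring; 2 ring double bonds (4 π electrons) plus a heteroatom lone pair (2) give 6 π electrons. 6 = 4(1)+2, so ring F is aromatic (pyrrole).
Aromatic: A, C, D, E, F. Total: 5.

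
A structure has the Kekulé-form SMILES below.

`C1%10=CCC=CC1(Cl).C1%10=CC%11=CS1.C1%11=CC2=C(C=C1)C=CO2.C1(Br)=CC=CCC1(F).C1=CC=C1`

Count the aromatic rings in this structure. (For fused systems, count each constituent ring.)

The SMILES encodes a six-membered carbon ring with two isolated C=C double bonds and two sp³ carbons; a five-membered ring of four carbons and one sulfur, with two C=C double bonds; a six-membered carbon ring with three alternating C=C double bonds, fused to a five-membered ring containing one oxygen and two C=C double bonds; a six-membered carbon ring with two conjugated C=C double bonds and two sp³ carbons; a four-membered carbon ring with two alternating C=C double bonds.
The 6-membered ring has two sp³ carbons, so it is not fully conjugated — not aromatic (1,4-cyclohexadiene).
The 5-membered ring with one sulfur has a continuous p-orbital overlap around the ring; 2 ring double bonds (4 π electrons) plus a heteroatom lone pair (2) give 6 π electrons. That satisfies 4n+2 with n=1, so it is aromatic (thiophene).
The fused 6/5-membered bicyclic (with one oxygen) is a single π system with 9 sp² atoms and 10 π electrons from ring double bonds plus a heteroatom lone pair. 10 = 4(2)+2, so the system is aromatic and both rings count as aromatic (benzofuran).
The second 6-membered ring has two sp³ carbons, so it is not fully conjugated — not aromatic (1,3-cyclohexadiene).
The 4-membered ring has only sp² ring atoms; a planar conformation would have a fully conjugated π system of 4 electrons. But 4 = 4(1), which is 4n not 4n+2, so it is not aromatic (cyclobutadiene) — cyclobutadiene is antiaromatic and distorts to a rectangle.
3 of the 6 rings are aromatic. Total: 3.

3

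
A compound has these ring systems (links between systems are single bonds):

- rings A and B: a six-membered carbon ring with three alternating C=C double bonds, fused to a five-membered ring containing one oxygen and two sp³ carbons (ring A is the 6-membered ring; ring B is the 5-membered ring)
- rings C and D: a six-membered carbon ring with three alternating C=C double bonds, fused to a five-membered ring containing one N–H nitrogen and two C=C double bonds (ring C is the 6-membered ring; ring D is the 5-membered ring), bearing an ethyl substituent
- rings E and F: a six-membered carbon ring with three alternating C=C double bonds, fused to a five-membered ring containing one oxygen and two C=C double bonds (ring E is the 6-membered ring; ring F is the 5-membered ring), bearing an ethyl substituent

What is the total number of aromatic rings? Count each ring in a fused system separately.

Ring A has a continuous p-orbital overlap around the ring; 3 ring double bonds give 6 π electrons. That satisfies 4n+2 with n=1, so ring A is aromatic (benzene ring).
Ring B has two sp³ carbons, so it is not fully conjugated — not aromatic (oxolane ring).
Rings C and D form a fused bicyclic system (with one N–H) with 9 sp² atoms and 10 π electrons from ring double bonds plus a heteroatom lone pair. 10 = 4(2)+2, so the system is aromatic and both rings count as aromatic (indole).
Rings E and F form a fused bicyclic system (with one oxygen) with 9 sp² atoms and 10 π electrons from ring double bonds plus a heteroatom lone pair. 10 = 4(2)+2, so the system is aromatic and both rings count as aromatic (benzofuran).
Aromatic: A, C, D, E, F. Total: 5.

5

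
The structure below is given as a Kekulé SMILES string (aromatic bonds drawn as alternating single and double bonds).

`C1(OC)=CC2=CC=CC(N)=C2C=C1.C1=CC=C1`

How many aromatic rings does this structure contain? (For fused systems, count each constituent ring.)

The SMILES encodes two fused six-membered carbon rings, each with three alternating C=C double bonds; a four-membered carbon ring with two alternating C=C double bonds.
The fused 6/6-membered bicyclic is a single π system with 10 sp² atoms and 10 π electrons from ring double bonds. 10 = 4(2)+2, so the system is aromatic and both rings count as aromatic (naphthalene).
The 4-membered ring has only sp² ring atoms; a planar conformation would have a fully conjugated π system of 4 electrons. But 4 = 4(1), which is 4n not 4n+2, so it is not aromatic (cyclobutadiene) — cyclobutadiene is antiaromatic and distorts to a rectangle.
2 of the 3 rings are aromatic. Total: 2.

2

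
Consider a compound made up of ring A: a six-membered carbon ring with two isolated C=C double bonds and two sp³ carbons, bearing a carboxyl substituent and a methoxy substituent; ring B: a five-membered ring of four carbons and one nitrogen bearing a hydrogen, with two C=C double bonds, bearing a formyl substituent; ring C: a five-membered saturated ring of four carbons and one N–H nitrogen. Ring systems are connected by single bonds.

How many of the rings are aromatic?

1

Ring A has two sp³ carbons, so it is not fully conjugated — not aromatic (1,4-cyclohexadiene).
Ring B is fully conjugated (every ring atom contributes a p orbital); 2 ring double bonds (4 π electrons) plus a heteroatom lone pair (2) give 6 π electrons. 6 = 4(1)+2, so ring B is aromatic (pyrrole).
Ring C has only sp³ atoms, so it is not fully conjugated — not aromatic (pyrrolidine).
Aromatic: B. Total: 1.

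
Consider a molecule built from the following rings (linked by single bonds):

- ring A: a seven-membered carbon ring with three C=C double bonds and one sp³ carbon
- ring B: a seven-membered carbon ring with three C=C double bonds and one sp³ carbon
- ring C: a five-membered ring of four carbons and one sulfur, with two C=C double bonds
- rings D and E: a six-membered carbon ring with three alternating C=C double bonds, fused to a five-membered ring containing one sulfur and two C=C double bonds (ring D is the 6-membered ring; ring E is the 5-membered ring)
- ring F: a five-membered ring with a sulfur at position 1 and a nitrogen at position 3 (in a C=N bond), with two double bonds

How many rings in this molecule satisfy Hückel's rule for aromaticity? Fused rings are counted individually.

Ring A has one sp³ carbon, so it is not fully conjugated — not aromatic (cycloheptatriene).
Ring B has one sp³ carbon, so it is not fully conjugated — not aromatic (cycloheptatriene).
Ring C has a continuous p-orbital overlap around the ring; 2 ring double bonds (4 π electrons) plus a heteroatom lone pair (2) give 6 π electrons. That satisfies 4n+2 with n=1, so ring C is aromatic (thiophene).
Rings D and E form a fused bicyclic system (with one sulfur) with 9 sp² atoms and 10 π electrons from ring double bonds plus a heteroatom lone pair. 10 = 4(2)+2, so the system is aromatic and both rings count as aromatic (benzothiophene).
Ring F is planar and fully conjugated; 2 ring double bonds (4 π electrons) plus a heteroatom lone pair (2) give 6 π electrons. 6 = 4(1)+2, so ring F is aromatic (thiazole).
Aromatic: C, D, E, F. Total: 4.

4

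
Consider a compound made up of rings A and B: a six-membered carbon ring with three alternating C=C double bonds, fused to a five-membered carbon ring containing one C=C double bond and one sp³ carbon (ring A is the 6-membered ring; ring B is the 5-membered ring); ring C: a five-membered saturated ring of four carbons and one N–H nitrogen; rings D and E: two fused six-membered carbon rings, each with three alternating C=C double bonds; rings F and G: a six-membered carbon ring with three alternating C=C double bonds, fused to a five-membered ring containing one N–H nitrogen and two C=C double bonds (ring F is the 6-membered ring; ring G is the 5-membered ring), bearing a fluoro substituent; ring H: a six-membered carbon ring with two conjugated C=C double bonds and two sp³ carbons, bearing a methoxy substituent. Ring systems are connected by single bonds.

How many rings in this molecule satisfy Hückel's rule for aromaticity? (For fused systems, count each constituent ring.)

5

Ring A has a continuous p-orbital overlap around the ring; 3 ring double bonds give 6 π electrons. 6 = 4(1)+2, so ring A is aromatic (benzene ring).
Ring B has one sp³ carbon, so it is not fully conjugated — not aromatic (cyclopentene ring).
Ring C has only sp³ atoms, so it is not fully conjugated — not aromatic (pyrrolidine).
Rings D and E form a fused bicyclic system with 10 sp² atoms and 10 π electrons from ring double bonds. 10 = 4(2)+2, so the system is aromatic and both rings count as aromatic (naphthalene).
Rings F and G form a fused bicyclic system (with one N–H) with 9 sp² atoms and 10 π electrons from ring double bonds plus a heteroatom lone pair. 10 = 4(2)+2, so the system is aromatic and both rings count as aromatic (indole).
Ring H has two sp³ carbons, so it is not fully conjugated — not aromatic (1,3-cyclohexadiene).
Aromatic: A, D, E, F, G. Total: 5.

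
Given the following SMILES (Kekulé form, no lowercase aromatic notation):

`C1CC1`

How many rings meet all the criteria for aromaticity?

The SMILES encodes a three-membered saturated carbon ring.
The 3-membered ring has only sp³ atoms, so it is not fully conjugated — not aromatic (cyclopropane).

0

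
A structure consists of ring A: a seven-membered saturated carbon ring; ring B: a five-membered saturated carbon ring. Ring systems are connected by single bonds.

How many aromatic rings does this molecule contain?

Ring A has only sp³ atoms, so it is not fully conjugated — not aromatic (cycloheptane).
Ring B has only sp³ atoms, so it is not fully conjugated — not aromatic (cyclopentane).
No ring is aromatic. Total: 0.

0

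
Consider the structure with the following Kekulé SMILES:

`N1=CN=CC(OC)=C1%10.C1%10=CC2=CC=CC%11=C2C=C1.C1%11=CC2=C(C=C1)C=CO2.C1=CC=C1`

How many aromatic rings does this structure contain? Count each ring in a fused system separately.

The SMILES encodes a six-membered ring with nitrogens at positions 1 and 3 and three alternating double bonds; two fused six-membered carbon rings, each with three alternating C=C double bonds; a six-membered carbon ring with three alternating C=C double bonds, fused to a five-membered ring containing one oxygen and two C=C double bonds; a four-membered carbon ring with two alternating C=C double bonds.
The 6-membered ring with two nitrogens (1,3) is planar and fully conjugated; 3 ring double bonds give 6 π electrons. 6 = 4(1)+2, so it is aromatic (pyrimidine).
The fused 6/6-membered bicyclic is a single π system with 10 sp² atoms and 10 π electrons from ring double bonds. 10 = 4(2)+2, so the system is aromatic and both rings count as aromatic (naphthalene).
The fused 6/5-membered bicyclic (with one oxygen) is a single π system with 9 sp² atoms and 10 π electrons from ring double bonds plus a heteroatom lone pair. 10 = 4(2)+2, so the system is aromatic and both rings count as aromatic (benzofuran).
The 4-membered ring has only sp² ring atoms; a planar conformation would have a fully conjugated π system of 4 electrons. But 4 = 4(1), which is 4n not 4n+2, so it is not aromatic (cyclobutadiene) — cyclobutadiene is antiaromatic and distorts to a rectangle.
5 of the 6 rings are aromatic. Total: 5.

5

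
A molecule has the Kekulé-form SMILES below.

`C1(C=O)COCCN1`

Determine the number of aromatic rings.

0

The SMILES encodes a six-membered saturated ring with an oxygen and an N–H nitrogen at positions 1 and 4.
The 6-membered ring with one oxygen and one N–H (1,4) has only sp³ atoms, so it is not fully conjugated — not aromatic (morpholine).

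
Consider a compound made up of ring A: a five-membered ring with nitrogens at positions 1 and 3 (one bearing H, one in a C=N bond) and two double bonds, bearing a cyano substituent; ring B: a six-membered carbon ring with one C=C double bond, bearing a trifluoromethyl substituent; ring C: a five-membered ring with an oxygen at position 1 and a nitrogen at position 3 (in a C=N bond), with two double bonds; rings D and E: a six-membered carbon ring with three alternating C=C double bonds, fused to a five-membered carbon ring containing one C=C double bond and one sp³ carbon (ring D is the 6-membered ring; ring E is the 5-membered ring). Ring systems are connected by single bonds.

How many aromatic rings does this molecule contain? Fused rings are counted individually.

Ring A is fully conjugated (every ring atom contributes a p orbital); 2 ring double bonds (4 π electrons) plus a heteroatom lone pair (2) give 6 π electrons. 6 = 4(1)+2, so ring A is aromatic (imidazole).
Ring B has four sp³ carbons, so it is not fully conjugated — not aromatic (cyclohexene).
Ring C has a continuous p-orbital overlap around the ring; 2 ring double bonds (4 π electrons) plus a heteroatom lone pair (2) give 6 π electrons. Since 6 = 4n+2 (n=1), ring C is aromatic (oxazole).
Ring D has a continuous p-orbital overlap around the ring; 3 ring double bonds give 6 π electrons. That satisfies 4n+2 with n=1, so ring D is aromatic (benzene ring).
Ring E has one sp³ carbon, so it is not fully conjugated — not aromatic (cyclopentene ring).
Aromatic: A, C, D. Total: 3.

3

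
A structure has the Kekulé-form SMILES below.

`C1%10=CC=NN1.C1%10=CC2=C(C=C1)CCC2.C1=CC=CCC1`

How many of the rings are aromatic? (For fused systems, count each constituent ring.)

The SMILES encodes a five-membered ring with two adjacent nitrogens (one bearing H, one in a double bond) and two double bonds; a six-membered carbon ring with three alternating C=C double bonds, fused to a saturated five-membered carbon ring; a six-membered carbon ring with two conjugated C=C double bonds and two sp³ carbons.
The 5-membered ring with two adjacent nitrogens (one N–H, one =N–) is fully conjugated (every ring atom contributes a p orbital); 2 ring double bonds (4 π electrons) plus a heteroatom lone pair (2) give 6 π electrons. That satisfies 4n+2 with n=1, so it is aromatic (pyrazole).
The 6-membered ring is planar and fully conjugated; 3 ring double bonds give 6 π electrons. Since 6 = 4n+2 (n=1), it is aromatic (benzene ring).
The 5-membered ring has three sp³ carbons, so it is not fully conjugated — not aromatic (cyclopentane ring).
The second 6-membered ring has two sp³ carbons, so it is not fully conjugated — not aromatic (1,3-cyclohexadiene).
2 of the 4 rings are aromatic. Total: 2.

2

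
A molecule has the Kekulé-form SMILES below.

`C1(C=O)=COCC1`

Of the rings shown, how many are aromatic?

0

The SMILES encodes a five-membered ring of four carbons and one oxygen, with one C=C double bond and two sp³ carbons.
The 5-membered ring with one oxygen has two sp³ carbons, so it is not fully conjugated — not aromatic (2,3-dihydrofuran).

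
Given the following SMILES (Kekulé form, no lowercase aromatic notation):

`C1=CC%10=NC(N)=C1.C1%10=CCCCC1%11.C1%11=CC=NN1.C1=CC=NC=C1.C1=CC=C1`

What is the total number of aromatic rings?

The SMILES encodes a six-membered ring of five carbons and one nitrogen with three alternating double bonds; a six-membered carbon ring with one C=C double bond; a five-membered ring with two adjacent nitrogens (one bearing H, one in a double bond) and two double bonds; a six-membered ring of five carbons and one nitrogen with three alternating double bonds; a four-membered carbon ring with two alternating C=C double bonds.
The 6-membered ring with one nitrogen has a continuous p-orbital overlap around the ring; 3 ring double bonds give 6 π electrons. 6 = 4(1)+2, so it is aromatic (pyridine).
The 6-membered ring has four sp³ carbons, so it is not fully conjugated — not aromatic (cyclohexene).
The 5-membered ring with two adjacent nitrogens (one N–H, one =N–) has a continuous p-orbital overlap around the ring; 2 ring double bonds (4 π electrons) plus a heteroatom lone pair (2) give 6 π electrons. That satisfies 4n+2 with n=1, so it is aromatic (pyrazole).
The second 6-membered ring with one nitrogen is planar and fully conjugated; 3 ring double bonds give 6 π electrons. Since 6 = 4n+2 (n=1), it is aromatic (pyridine).
The 4-membered ring has only sp² ring atoms; a planar conformation would have a fully conjugated π system of 4 electrons. But 4 = 4(1), which is 4n not 4n+2, so it is not aromatic (cyclobutadiene) — cyclobutadiene is antiaromatic and distorts to a rectangle.
3 of the 5 rings are aromatic. Total: 3.

3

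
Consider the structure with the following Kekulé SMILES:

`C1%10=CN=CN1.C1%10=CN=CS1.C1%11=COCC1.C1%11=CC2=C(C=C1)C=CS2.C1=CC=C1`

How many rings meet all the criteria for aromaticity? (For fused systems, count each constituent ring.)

The SMILES encodes a five-membered ring with nitrogens at positions 1 and 3 (one bearing H, one in a C=N bond) and two double bonds; a five-membered ring with a sulfur at position 1 and a nitrogen at position 3 (in a C=N bond), with two double bonds; a five-membered ring of four carbons and one oxygen, with one C=C double bond and two sp³ carbons; a six-membered carbon ring with three alternating C=C double bonds, fused to a five-membered ring containing one sulfur and two C=C double bonds; a four-membered carbon ring with two alternating C=C double bonds.
The 5-membered ring with two nitrogens (one N–H, one =N–) is fully conjugated (every ring atom contributes a p orbital); 2 ring double bonds (4 π electrons) plus a heteroatom lone pair (2) give 6 π electrons. 6 = 4(1)+2, so it is aromatic (imidazole).
The 5-membered ring with one sulfur and one =N– is planar and fully conjugated; 2 ring double bonds (4 π electrons) plus a heteroatom lone pair (2) give 6 π electrons. That satisfies 4n+2 with n=1, so it is aromatic (thiazole).
The 5-membered ring with one oxygen has two sp³ carbons, so it is not fully conjugated — not aromatic (2,3-dihydrofuran).
The fused 6/5-membered bicyclic (with one sulfur) is a single π system with 9 sp² atoms and 10 π electrons from ring double bonds plus a heteroatom lone pair. 10 = 4(2)+2, so the system is aromatic and both rings count as aromatic (benzothiophene).
The 4-membered ring has only sp² ring atoms; a planar conformation would have a fully conjugated π system of 4 electrons. But 4 = 4(1), which is 4n not 4n+2, so it is not aromatic (cyclobutadiene) — cyclobutadiene is antiaromatic and distorts to a rectangle.
4 of the 6 rings are aromatic. Total: 4.

4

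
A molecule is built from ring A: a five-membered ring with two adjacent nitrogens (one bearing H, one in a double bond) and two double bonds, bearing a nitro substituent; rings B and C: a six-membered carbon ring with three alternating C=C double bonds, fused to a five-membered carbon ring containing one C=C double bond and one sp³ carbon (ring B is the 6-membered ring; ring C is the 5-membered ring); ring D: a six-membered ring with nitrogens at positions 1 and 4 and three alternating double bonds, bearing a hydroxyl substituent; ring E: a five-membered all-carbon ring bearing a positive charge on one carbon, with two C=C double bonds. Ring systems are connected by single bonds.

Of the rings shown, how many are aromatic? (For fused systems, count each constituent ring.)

Ring A is fully conjugated (every ring atom contributes a p orbital); 2 ring double bonds (4 π electrons) plus a heteroatom lone pair (2) give 6 π electrons. Since 6 = 4n+2 (n=1), ring A is aromatic (pyrazole).
Ring B is fully conjugated (every ring atom contributes a p orbital); 3 ring double bonds give 6 π electrons. Since 6 = 4n+2 (n=1), ring B is aromatic (benzene ring).
Ring C has one sp³ carbon, so it is not fully conjugated — not aromatic (cyclopentene ring).
Ring D is fully conjugated (every ring atom contributes a p orbital); 3 ring double bonds give 6 π electrons. Since 6 = 4n+2 (n=1), ring D is aromatic (pyrazine).
Ring E has only sp² ring atoms; a planar conformation would have a fully conjugated π system of 4 electrons. But 4 = 4(1), which is 4n not 4n+2, so ring E is not aromatic (cyclopentadienyl cation).
Aromatic: A, B, D. Total: 3.

3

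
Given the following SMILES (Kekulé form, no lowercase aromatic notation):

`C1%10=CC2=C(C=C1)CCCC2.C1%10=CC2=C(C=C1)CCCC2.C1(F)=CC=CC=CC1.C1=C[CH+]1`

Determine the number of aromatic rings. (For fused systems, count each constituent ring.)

The SMILES encodes a six-membered carbon ring with three alternating C=C double bonds, fused to a saturated six-membered carbon ring; a six-membered carbon ring with three alternating C=C double bonds, fused to a saturated six-membered carbon ring; a seven-membered carbon ring with three C=C double bonds and one sp³ carbon; a three-membered all-carbon ring bearing a positive charge on one carbon, with one C=C double bond.
The 6-membered ring has a continuous p-orbital overlap around the ring; 3 ring double bonds give 6 π electrons. 6 = 4(1)+2, so it is aromatic (benzene ring).
The second 6-membered ring has four sp³ carbons, so it is not fully conjugated — not aromatic (cyclohexane ring).
The third 6-membered ring is planar and fully conjugated; 3 ring double bonds give 6 π electrons. Since 6 = 4n+2 (n=1), it is aromatic (benzene ring).
The fourth 6-membered ring has four sp³ carbons, so it is not fully conjugated — not aromatic (cyclohexane ring).
The 7-membered ring has one sp³ carbon, so it is not fully conjugated — not aromatic (cycloheptatriene).
The 3-membered ring has a continuous p-orbital overlap around the ring; 1 ring double bond (2 π electrons) plus the carbocation's empty p orbital (0, but keeps the ring conjugated) give 2 π electrons. Since 2 = 4n+2 (n=0), it is aromatic (cyclopropenyl cation).
3 of the 6 rings are aromatic. Total: 3.

3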